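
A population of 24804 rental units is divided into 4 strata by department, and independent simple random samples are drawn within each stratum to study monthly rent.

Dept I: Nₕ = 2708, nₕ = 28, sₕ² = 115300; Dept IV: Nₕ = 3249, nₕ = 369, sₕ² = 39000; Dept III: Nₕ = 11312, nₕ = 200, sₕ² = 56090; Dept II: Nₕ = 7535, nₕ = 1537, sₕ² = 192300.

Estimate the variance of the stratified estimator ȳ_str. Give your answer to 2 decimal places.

116.67

Var(ȳ_str) = Σₕ Wₕ²(1 − fₕ)sₕ²/nₕ with Wₕ = Nₕ/N, N = 24804.
Dept I: Wₕ = 0.10917594; term = 0.10917594²·(1 − 0.01033973)·115300/28 = 48.574829.
Dept IV: Wₕ = 0.13098694; term = 0.13098694²·(1 − 0.11357341)·39000/369 = 1.6074482.
Dept III: Wₕ = 0.45605547; term = 0.45605547²·(1 − 0.01768034)·56090/200 = 57.29855.
Dept II: Wₕ = 0.30378165; term = 0.30378165²·(1 − 0.20398142)·192300/1537 = 9.1907656.
Sum = 116.67159.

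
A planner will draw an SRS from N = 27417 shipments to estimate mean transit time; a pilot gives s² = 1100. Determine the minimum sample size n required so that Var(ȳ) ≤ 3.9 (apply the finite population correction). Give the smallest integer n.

280

Without fpc, n₀ = s²/D = 1100/3.9 = 282.0513.
With fpc, (1 − n/N)·s²/n ≤ D requires n ≥ n₀/(1 + n₀/N) = 282.0513/(1 + 282.0513/27417) = 279.1793.
Rounding up, n = 280.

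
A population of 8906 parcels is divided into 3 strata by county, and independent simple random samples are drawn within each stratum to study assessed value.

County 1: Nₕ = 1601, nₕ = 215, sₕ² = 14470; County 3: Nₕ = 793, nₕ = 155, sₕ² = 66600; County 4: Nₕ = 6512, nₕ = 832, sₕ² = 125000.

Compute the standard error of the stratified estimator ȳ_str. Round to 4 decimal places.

8.6421

Var(ȳ_str) = Σₕ Wₕ²(1 − fₕ)sₕ²/nₕ with Wₕ = Nₕ/N, N = 8906.
County 1: Wₕ = 0.17976645; term = 0.17976645²·(1 − 0.13429107)·14470/215 = 1.8828653.
County 3: Wₕ = 0.08904110; term = 0.08904110²·(1 − 0.19546028)·66600/155 = 2.7407601.
County 4: Wₕ = 0.73119245; term = 0.73119245²·(1 − 0.12776413)·125000/832 = 70.062242.
Sum = 74.685867.
SE = √(74.685867) = 8.6421.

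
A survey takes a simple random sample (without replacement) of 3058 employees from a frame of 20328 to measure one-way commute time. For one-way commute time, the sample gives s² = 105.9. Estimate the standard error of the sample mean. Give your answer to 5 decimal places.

0.17153

Under SRS without replacement, Var(ȳ) = (1 − f)·s²/n with f = n/N = 3058/20328 = 0.15043290.
Var(ȳ) = (1 − 0.15043290)·105.9/3058 = 0.84956710·0.034630477 = 0.029420914.
SE(ȳ) = √(0.029420914) = 0.17153.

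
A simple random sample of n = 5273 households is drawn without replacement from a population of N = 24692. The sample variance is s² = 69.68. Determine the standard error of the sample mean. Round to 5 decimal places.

Under SRS without replacement, Var(ȳ) = (1 − f)·s²/n with f = n/N = 5273/24692 = 0.21355095.
Var(ȳ) = (1 − 0.21355095)·69.68/5273 = 0.78644905·0.013214489 = 0.010392522.
SE(ȳ) = √(0.010392522) = 0.10194.

0.10194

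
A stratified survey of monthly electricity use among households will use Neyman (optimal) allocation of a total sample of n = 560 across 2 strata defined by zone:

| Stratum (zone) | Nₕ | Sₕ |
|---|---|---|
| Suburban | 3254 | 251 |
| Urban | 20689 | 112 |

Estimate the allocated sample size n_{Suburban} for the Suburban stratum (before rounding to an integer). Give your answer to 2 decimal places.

Neyman allocation: nₕ = n·NₕSₕ / Σⱼ NⱼSⱼ.
Σ NⱼSⱼ = 3254·251 + 20689·112 = 3.133922 × 10^6.
n_{Suburban} = 560·3254·251 / (3.133922 × 10^6) = 145.95.

145.95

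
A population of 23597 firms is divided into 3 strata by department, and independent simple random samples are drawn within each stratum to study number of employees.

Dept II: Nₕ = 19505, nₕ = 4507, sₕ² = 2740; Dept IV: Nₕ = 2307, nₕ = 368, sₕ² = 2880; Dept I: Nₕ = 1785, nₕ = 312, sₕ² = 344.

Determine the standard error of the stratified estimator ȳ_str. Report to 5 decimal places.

0.62247

Var(ȳ_str) = Σₕ Wₕ²(1 − fₕ)sₕ²/nₕ with Wₕ = Nₕ/N, N = 23597.
Dept II: Wₕ = 0.82658813; term = 0.82658813²·(1 − 0.23106896)·2740/4507 = 0.31939545.
Dept IV: Wₕ = 0.09776667; term = 0.09776667²·(1 − 0.15951452)·2880/368 = 0.062871886.
Dept I: Wₕ = 0.07564521; term = 0.07564521²·(1 − 0.17478992)·344/312 = 0.0052063245.
Sum = 0.38747366.
SE = √(0.38747366) = 0.62247.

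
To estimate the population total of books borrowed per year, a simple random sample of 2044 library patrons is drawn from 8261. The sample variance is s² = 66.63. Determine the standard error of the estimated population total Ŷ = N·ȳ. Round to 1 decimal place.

1293.9

Var(Ŷ) = N²·Var(ȳ) = N²·(1 − n/N)·s²/n.
f = 2044/8261 = 0.24742767; Var(ȳ) = 0.75257233·66.63/2044 = 0.024532238.
Var(Ŷ) = 8261² · 0.024532238 = 1.674181 × 10^6.
SE(Ŷ) = √(1.674181 × 10^6) = 1293.9.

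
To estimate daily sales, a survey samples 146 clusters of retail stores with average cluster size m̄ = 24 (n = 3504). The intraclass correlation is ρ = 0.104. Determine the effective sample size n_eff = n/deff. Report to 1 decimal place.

deff = 1 + (24 − 1)·0.104 = 1 + 2.392 = 3.392.
n_eff = 3504 / 3.392 = 1033.0.

1033.0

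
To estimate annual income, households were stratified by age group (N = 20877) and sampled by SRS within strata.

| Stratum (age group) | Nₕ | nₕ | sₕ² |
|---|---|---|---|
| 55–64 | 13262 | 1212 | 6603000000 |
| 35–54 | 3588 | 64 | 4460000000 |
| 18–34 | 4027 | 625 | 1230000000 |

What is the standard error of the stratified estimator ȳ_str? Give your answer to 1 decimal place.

2020.2

Var(ȳ_str) = Σₕ Wₕ²(1 − fₕ)sₕ²/nₕ with Wₕ = Nₕ/N, N = 20877.
55–64: Wₕ = 0.63524453; term = 0.63524453²·(1 − 0.09138893)·6603000000/1212 = 1.9975542 × 10^6.
35–54: Wₕ = 0.17186377; term = 0.17186377²·(1 − 0.01783724)·4460000000/64 = 2.021655 × 10^6.
18–34: Wₕ = 0.19289170; term = 0.19289170²·(1 − 0.15520238)·1230000000/625 = 61859.279.
Sum = 4.0810685 × 10^6.
SE = √(4.0810685 × 10^6) = 2020.2.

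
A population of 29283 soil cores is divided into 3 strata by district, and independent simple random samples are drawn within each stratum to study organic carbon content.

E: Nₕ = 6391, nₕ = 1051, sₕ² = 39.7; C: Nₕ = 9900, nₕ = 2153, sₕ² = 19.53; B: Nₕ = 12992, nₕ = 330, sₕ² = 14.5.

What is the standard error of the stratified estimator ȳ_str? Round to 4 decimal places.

Var(ȳ_str) = Σₕ Wₕ²(1 − fₕ)sₕ²/nₕ with Wₕ = Nₕ/N, N = 29283.
E: Wₕ = 0.21824950; term = 0.21824950²·(1 − 0.16445001)·39.7/1051 = 0.0015033729.
C: Wₕ = 0.33808011; term = 0.33808011²·(1 − 0.21747475)·19.53/2153 = 8.1132681 × 10^-4.
B: Wₕ = 0.44367039; term = 0.44367039²·(1 − 0.02540025)·14.5/330 = 0.008429489.
Sum = 0.010744189.
SE = √(0.010744189) = 0.1037.

0.1037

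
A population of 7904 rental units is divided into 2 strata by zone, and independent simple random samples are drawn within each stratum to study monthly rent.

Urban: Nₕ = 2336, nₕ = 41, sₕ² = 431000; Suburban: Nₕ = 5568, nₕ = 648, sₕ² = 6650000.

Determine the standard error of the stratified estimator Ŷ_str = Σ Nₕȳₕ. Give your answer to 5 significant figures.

580940

Var(Ŷ_str) = Σₕ Nₕ²(1 − fₕ)sₕ²/nₕ.
Urban: 2336²·(1 − 41/2336)·431000/41 = 5.635714 × 10^10.
Suburban: 5568²·(1 − 648/5568)·6650000/648 = 2.8113244 × 10^11.
Sum = 3.3748958 × 10^11.
SE = √(3.3748958 × 10^11) = 580940.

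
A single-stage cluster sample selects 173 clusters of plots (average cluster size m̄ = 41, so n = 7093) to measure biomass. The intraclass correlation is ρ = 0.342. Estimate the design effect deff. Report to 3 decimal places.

14.680

deff = 1 + (41 − 1)·0.342 = 1 + 13.68 = 14.68.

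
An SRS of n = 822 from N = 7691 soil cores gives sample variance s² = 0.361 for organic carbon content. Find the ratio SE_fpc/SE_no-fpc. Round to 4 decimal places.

0.9451

f = n/N = 822/7691 = 0.10687817.
SE_no-fpc = √(s²/n) = 0.020956449; SE_fpc = √((1−f)s²/n) = 0.019804918.
Ratio = √(1−f) = 0.94505123.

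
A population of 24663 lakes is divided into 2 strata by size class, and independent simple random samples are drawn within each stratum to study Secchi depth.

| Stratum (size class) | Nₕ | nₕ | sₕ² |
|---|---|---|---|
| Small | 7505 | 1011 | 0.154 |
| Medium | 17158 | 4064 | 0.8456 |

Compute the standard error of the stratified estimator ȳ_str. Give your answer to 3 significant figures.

Var(ȳ_str) = Σₕ Wₕ²(1 − fₕ)sₕ²/nₕ with Wₕ = Nₕ/N, N = 24663.
Small: Wₕ = 0.30430199; term = 0.30430199²·(1 − 0.13471019)·0.154/1011 = 1.2205083 × 10^-5.
Medium: Wₕ = 0.69569801; term = 0.69569801²·(1 − 0.23685744)·0.8456/4064 = 7.6852583 × 10^-5.
Sum = 8.9057666 × 10^-5.
SE = √(8.9057666 × 10^-5) = 0.00944.

0.00944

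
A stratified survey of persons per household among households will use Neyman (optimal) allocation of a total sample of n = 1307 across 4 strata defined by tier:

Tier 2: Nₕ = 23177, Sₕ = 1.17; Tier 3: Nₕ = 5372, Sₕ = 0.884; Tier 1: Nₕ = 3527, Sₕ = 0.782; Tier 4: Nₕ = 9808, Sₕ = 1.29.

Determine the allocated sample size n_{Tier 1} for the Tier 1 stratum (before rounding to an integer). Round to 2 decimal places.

Neyman allocation: nₕ = n·NₕSₕ / Σⱼ NⱼSⱼ.
Σ NⱼSⱼ = 23177·1.17 + 5372·0.884 + 3527·0.782 + 9808·1.29 = 47276.372.
n_{Tier 1} = 1307·3527·0.782 / 47276.372 = 76.25.

76.25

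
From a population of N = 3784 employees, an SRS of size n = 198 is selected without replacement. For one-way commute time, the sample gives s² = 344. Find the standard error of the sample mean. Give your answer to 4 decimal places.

Under SRS without replacement, Var(ȳ) = (1 − f)·s²/n with f = n/N = 198/3784 = 0.05232558.
Var(ȳ) = (1 − 0.05232558)·344/198 = 0.94767442·1.7373737 = 1.6464646.
SE(ȳ) = √(1.6464646) = 1.2831.

1.2831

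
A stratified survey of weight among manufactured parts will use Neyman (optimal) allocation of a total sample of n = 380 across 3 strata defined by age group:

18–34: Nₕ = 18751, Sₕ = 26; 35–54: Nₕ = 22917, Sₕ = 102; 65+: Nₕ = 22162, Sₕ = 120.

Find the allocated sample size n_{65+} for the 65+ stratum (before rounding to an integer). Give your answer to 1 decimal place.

Neyman allocation: nₕ = n·NₕSₕ / Σⱼ NⱼSⱼ.
Σ NⱼSⱼ = 18751·26 + 22917·102 + 22162·120 = 5.4845 × 10^6.
n_{65+} = 380·22162·120 / (5.4845 × 10^6) = 184.3.

184.3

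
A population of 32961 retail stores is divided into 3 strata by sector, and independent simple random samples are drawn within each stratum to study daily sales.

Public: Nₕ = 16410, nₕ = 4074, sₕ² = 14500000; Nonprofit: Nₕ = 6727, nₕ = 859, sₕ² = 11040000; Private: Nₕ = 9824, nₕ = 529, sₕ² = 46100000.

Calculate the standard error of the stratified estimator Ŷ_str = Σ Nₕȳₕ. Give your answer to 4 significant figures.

Var(Ŷ_str) = Σₕ Nₕ²(1 − fₕ)sₕ²/nₕ.
Public: 16410²·(1 − 4074/16410)·14500000/4074 = 7.2049325 × 10^11.
Nonprofit: 6727²·(1 − 859/6727)·11040000/859 = 5.0732638 × 10^11.
Private: 9824²·(1 − 529/9824)·46100000/529 = 7.9576164 × 10^12.
Sum = 9.185436 × 10^12.
SE = √(9.185436 × 10^12) = 3.031 × 10^6.

3.031 × 10^6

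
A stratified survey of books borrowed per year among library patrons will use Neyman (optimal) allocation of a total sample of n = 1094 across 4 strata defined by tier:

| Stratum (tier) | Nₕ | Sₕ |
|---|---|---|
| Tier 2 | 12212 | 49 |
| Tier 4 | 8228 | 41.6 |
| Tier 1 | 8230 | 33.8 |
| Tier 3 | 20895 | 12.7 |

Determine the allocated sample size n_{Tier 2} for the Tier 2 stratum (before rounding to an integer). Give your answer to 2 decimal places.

Neyman allocation: nₕ = n·NₕSₕ / Σⱼ NⱼSⱼ.
Σ NⱼSⱼ = 12212·49 + 8228·41.6 + 8230·33.8 + 20895·12.7 = 1.4842133 × 10^6.
n_{Tier 2} = 1094·12212·49 / (1.4842133 × 10^6) = 441.07.

441.07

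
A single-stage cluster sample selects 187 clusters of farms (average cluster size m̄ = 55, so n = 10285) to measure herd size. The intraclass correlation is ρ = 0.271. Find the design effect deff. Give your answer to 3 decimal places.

15.634

deff = 1 + (55 − 1)·0.271 = 1 + 14.634 = 15.634.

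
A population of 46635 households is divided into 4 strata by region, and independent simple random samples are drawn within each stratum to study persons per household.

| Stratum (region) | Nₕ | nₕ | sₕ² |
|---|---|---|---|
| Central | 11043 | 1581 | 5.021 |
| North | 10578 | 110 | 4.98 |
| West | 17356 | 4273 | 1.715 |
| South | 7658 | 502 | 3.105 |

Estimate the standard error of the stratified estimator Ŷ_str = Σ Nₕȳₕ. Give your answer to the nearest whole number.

2403

Var(Ŷ_str) = Σₕ Nₕ²(1 − fₕ)sₕ²/nₕ.
Central: 11043²·(1 − 1581/11043)·5.021/1581 = 331839.72.
North: 10578²·(1 − 110/10578)·4.98/110 = 5.0130719 × 10^6.
West: 17356²·(1 − 4273/17356)·1.715/4273 = 91135.633.
South: 7658²·(1 − 502/7658)·3.105/502 = 338956.2.
Sum = 5.7750035 × 10^6.
SE = √(5.7750035 × 10^6) = 2403.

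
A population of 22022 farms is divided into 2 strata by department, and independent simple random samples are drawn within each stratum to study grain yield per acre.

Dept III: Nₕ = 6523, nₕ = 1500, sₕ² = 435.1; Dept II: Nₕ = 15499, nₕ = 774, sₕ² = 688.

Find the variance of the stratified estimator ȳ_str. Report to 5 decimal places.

Var(ȳ_str) = Σₕ Wₕ²(1 − fₕ)sₕ²/nₕ with Wₕ = Nₕ/N, N = 22022.
Dept III: Wₕ = 0.29620380; term = 0.29620380²·(1 − 0.22995554)·435.1/1500 = 0.019597238.
Dept II: Wₕ = 0.70379620; term = 0.70379620²·(1 − 0.04993871)·688/774 = 0.41830489.
Sum = 0.43790213.

0.43790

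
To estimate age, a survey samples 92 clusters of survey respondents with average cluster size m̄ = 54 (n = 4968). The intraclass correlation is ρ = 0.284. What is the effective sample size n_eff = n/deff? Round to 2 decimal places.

deff = 1 + (54 − 1)·0.284 = 1 + 15.052 = 16.052.
n_eff = 4968 / 16.052 = 309.49.

309.49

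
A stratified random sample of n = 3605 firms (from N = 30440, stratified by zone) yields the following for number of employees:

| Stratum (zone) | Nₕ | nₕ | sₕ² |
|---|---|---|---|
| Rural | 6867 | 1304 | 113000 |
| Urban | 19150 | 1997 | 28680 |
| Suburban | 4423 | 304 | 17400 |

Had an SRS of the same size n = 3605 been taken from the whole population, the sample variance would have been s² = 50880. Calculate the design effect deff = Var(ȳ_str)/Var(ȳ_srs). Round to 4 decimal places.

0.7868

Var(ȳ_str) = Σ Wₕ²(1−fₕ)sₕ²/nₕ with Wₕ = Nₕ/30440:
  Rural: (6867/30440)²·(1−1304/6867)·113000/1304 = 3.5726269
  Urban: (19150/30440)²·(1−1997/19150)·28680/1997 = 5.0912058
  Suburban: (4423/30440)²·(1−304/4423)·17400/304 = 1.1253694
  → Var(ȳ_str) = 9.7892021.
Var(ȳ_srs) = (1 − 3605/30440)·50880/3605 = 12.442246.
deff = 9.7892021 / 12.442246 = 0.7868.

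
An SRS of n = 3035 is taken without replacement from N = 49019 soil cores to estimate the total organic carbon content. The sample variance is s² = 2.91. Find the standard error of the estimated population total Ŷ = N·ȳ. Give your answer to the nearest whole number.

1470

Var(Ŷ) = N²·Var(ȳ) = N²·(1 − n/N)·s²/n.
f = 3035/49019 = 0.06191477; Var(ȳ) = 0.93808523·2.91/3035 = 8.994491 × 10^-4.
Var(Ŷ) = 49019² · (8.994491 × 10^-4) = 2.1612524 × 10^6.
SE(Ŷ) = √(2.1612524 × 10^6) = 1470.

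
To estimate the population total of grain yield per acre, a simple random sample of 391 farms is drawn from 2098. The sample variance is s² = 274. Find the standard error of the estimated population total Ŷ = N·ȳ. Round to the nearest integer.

1584

Var(Ŷ) = N²·Var(ȳ) = N²·(1 − n/N)·s²/n.
f = 391/2098 = 0.18636797; Var(ȳ) = 0.81363203·274/391 = 0.57016669.
Var(Ŷ) = 2098² · 0.57016669 = 2.509648 × 10^6.
SE(Ŷ) = √(2.509648 × 10^6) = 1584.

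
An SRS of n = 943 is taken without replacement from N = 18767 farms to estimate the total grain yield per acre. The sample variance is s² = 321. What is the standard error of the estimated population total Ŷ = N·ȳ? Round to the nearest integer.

Var(Ŷ) = N²·Var(ȳ) = N²·(1 − n/N)·s²/n.
f = 943/18767 = 0.05024778; Var(ȳ) = 0.94975222·321/943 = 0.32329848.
Var(Ŷ) = 18767² · 0.32329848 = 1.1386582 × 10^8.
SE(Ŷ) = √(1.1386582 × 10^8) = 10671.

10671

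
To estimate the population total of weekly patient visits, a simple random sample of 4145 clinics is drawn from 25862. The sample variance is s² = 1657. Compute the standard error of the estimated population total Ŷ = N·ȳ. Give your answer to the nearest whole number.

Var(Ŷ) = N²·Var(ȳ) = N²·(1 − n/N)·s²/n.
f = 4145/25862 = 0.16027376; Var(ȳ) = 0.83972624·1657/4145 = 0.33568791.
Var(Ŷ) = 25862² · 0.33568791 = 2.2452252 × 10^8.
SE(Ŷ) = √(2.2452252 × 10^8) = 14984.

14984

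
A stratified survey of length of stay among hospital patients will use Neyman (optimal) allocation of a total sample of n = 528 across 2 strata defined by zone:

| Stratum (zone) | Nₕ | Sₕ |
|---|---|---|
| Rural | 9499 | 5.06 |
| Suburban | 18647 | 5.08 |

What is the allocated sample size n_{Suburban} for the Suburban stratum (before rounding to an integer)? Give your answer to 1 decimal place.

350.3

Neyman allocation: nₕ = n·NₕSₕ / Σⱼ NⱼSⱼ.
Σ NⱼSⱼ = 9499·5.06 + 18647·5.08 = 142791.7.
n_{Suburban} = 528·18647·5.08 / 142791.7 = 350.3.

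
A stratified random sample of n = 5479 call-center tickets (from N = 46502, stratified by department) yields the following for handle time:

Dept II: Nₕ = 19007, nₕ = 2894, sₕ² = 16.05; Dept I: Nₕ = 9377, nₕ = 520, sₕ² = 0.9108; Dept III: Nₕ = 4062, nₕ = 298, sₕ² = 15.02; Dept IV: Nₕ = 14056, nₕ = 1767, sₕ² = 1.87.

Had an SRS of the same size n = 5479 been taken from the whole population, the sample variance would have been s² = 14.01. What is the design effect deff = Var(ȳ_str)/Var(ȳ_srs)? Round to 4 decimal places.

Var(ȳ_str) = Σ Wₕ²(1−fₕ)sₕ²/nₕ with Wₕ = Nₕ/46502:
  Dept II: (19007/46502)²·(1−2894/19007)·16.05/2894 = 7.8545847 × 10^-4
  Dept I: (9377/46502)²·(1−520/9377)·0.9108/520 = 6.7270859 × 10^-5
  Dept III: (4062/46502)²·(1−298/4062)·15.02/298 = 3.5636902 × 10^-4
  Dept IV: (14056/46502)²·(1−1767/14056)·1.87/1767 = 8.4535687 × 10^-5
  → Var(ȳ_str) = 0.001293634.
Var(ȳ_srs) = (1 − 5479/46502)·14.01/5479 = 0.0022557586.
deff = 0.001293634 / 0.0022557586 = 0.5735.

0.5735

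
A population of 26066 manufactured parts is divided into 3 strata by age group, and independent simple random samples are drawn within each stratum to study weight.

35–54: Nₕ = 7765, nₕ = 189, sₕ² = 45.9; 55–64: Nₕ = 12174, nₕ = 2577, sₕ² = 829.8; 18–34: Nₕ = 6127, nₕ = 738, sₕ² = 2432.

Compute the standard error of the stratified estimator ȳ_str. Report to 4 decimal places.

Var(ȳ_str) = Σₕ Wₕ²(1 − fₕ)sₕ²/nₕ with Wₕ = Nₕ/N, N = 26066.
35–54: Wₕ = 0.29789764; term = 0.29789764²·(1 − 0.02433999)·45.9/189 = 0.021027301.
55–64: Wₕ = 0.46704519; term = 0.46704519²·(1 − 0.21168063)·829.8/2577 = 0.055370574.
18–34: Wₕ = 0.23505716; term = 0.23505716²·(1 − 0.12045047)·2432/738 = 0.16014541.
Sum = 0.23654329.
SE = √(0.23654329) = 0.4864.

0.4864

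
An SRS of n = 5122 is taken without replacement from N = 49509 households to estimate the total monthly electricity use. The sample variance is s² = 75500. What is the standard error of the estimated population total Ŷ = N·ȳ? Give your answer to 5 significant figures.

179980

Var(Ŷ) = N²·Var(ȳ) = N²·(1 − n/N)·s²/n.
f = 5122/49509 = 0.10345594; Var(ȳ) = 0.89654406·75500/5122 = 13.215361.
Var(Ŷ) = 49509² · 13.215361 = 3.2392714 × 10^10.
SE(Ŷ) = √(3.2392714 × 10^10) = 179980.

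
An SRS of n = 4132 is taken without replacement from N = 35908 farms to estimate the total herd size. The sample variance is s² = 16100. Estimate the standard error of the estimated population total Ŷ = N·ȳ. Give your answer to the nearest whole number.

Var(Ŷ) = N²·Var(ȳ) = N²·(1 − n/N)·s²/n.
f = 4132/35908 = 0.11507185; Var(ȳ) = 0.88492815·16100/4132 = 3.4480501.
Var(Ŷ) = 35908² · 3.4480501 = 4.4458622 × 10^9.
SE(Ŷ) = √(4.4458622 × 10^9) = 66677.

66677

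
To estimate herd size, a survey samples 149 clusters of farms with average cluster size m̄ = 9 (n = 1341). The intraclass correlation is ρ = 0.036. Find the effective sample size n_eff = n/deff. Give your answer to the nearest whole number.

1041

deff = 1 + (9 − 1)·0.036 = 1 + 0.288 = 1.288.
n_eff = 1341 / 1.288 = 1041.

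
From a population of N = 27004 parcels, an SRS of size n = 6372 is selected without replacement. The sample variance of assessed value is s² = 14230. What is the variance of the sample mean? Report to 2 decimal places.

1.71

Under SRS without replacement, Var(ȳ) = (1 − f)·s²/n with f = n/N = 6372/27004 = 0.23596504.
Var(ȳ) = (1 − 0.23596504)·14230/6372 = 0.76403496·2.2332078 = 1.7062488.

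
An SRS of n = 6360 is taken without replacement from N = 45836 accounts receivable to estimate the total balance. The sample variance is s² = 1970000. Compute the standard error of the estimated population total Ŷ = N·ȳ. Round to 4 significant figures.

748600

Var(Ŷ) = N²·Var(ȳ) = N²·(1 − n/N)·s²/n.
f = 6360/45836 = 0.13875556; Var(ȳ) = 0.86124444·1970000/6360 = 266.76911.
Var(Ŷ) = 45836² · 266.76911 = 5.604656 × 10^11.
SE(Ŷ) = √(5.604656 × 10^11) = 748600.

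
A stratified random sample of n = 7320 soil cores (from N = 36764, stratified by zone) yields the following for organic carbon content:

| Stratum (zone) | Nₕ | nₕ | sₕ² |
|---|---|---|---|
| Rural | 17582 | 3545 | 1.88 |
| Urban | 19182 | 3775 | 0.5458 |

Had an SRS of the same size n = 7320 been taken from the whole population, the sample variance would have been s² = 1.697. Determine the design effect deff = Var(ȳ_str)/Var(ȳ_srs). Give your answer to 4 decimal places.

0.6918

Var(ȳ_str) = Σ Wₕ²(1−fₕ)sₕ²/nₕ with Wₕ = Nₕ/36764:
  Rural: (17582/36764)²·(1−3545/17582)·1.88/3545 = 9.6836408 × 10^-5
  Urban: (19182/36764)²·(1−3775/19182)·0.5458/3775 = 3.1614261 × 10^-5
  → Var(ȳ_str) = 1.2845067 × 10^-4.
Var(ȳ_srs) = (1 − 7320/36764)·1.697/7320 = 1.8567131 × 10^-4.
deff = (1.2845067 × 10^-4) / (1.8567131 × 10^-4) = 0.6918.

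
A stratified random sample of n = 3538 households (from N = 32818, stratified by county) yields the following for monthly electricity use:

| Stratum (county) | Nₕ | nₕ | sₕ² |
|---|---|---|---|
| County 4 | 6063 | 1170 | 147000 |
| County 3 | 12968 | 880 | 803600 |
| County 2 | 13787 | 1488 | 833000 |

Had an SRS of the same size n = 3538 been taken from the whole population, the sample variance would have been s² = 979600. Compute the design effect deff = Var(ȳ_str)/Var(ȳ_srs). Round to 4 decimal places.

Var(ȳ_str) = Σ Wₕ²(1−fₕ)sₕ²/nₕ with Wₕ = Nₕ/32818:
  County 4: (6063/32818)²·(1−1170/6063)·147000/1170 = 3.4607485
  County 3: (12968/32818)²·(1−880/12968)·803600/880 = 132.91087
  County 2: (13787/32818)²·(1−1488/13787)·833000/1488 = 88.13683
  → Var(ȳ_str) = 224.50845.
Var(ȳ_srs) = (1 − 3538/32818)·979600/3538 = 247.03012.
deff = 224.50845 / 247.03012 = 0.9088.

0.9088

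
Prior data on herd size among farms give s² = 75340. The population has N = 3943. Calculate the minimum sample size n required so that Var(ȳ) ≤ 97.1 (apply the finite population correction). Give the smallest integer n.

Without fpc, n₀ = s²/D = 75340/97.1 = 775.9011.
With fpc, (1 − n/N)·s²/n ≤ D requires n ≥ n₀/(1 + n₀/N) = 775.9011/(1 + 775.9011/3943) = 648.3243.
Rounding up, n = 649.

649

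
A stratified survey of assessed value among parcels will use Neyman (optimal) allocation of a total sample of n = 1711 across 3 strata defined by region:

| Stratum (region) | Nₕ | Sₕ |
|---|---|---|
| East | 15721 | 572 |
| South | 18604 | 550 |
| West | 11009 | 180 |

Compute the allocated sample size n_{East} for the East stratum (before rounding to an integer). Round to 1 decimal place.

725.5

Neyman allocation: nₕ = n·NₕSₕ / Σⱼ NⱼSⱼ.
Σ NⱼSⱼ = 15721·572 + 18604·550 + 11009·180 = 2.1206232 × 10^7.
n_{East} = 1711·15721·572 / (2.1206232 × 10^7) = 725.5.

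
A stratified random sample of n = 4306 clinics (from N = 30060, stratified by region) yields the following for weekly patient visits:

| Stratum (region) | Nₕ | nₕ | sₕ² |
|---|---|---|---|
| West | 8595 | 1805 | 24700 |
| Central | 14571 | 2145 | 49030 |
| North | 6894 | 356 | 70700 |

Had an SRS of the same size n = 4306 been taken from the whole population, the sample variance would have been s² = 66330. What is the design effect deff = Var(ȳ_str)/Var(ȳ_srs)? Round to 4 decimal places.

1.1646

Var(ȳ_str) = Σ Wₕ²(1−fₕ)sₕ²/nₕ with Wₕ = Nₕ/30060:
  West: (8595/30060)²·(1−1805/8595)·24700/1805 = 0.88380703
  Central: (14571/30060)²·(1−2145/14571)·49030/2145 = 4.5801252
  North: (6894/30060)²·(1−356/6894)·70700/356 = 9.9062129
  → Var(ȳ_str) = 15.370145.
Var(ȳ_srs) = (1 − 4306/30060)·66330/4306 = 13.1975.
deff = 15.370145 / 13.1975 = 1.1646.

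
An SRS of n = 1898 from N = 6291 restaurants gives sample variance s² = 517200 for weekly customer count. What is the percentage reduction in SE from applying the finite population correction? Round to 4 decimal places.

16.4357

f = n/N = 1898/6291 = 0.30170084.
SE_no-fpc = √(s²/n) = 16.507494; SE_fpc = √((1−f)s²/n) = 13.794371.
Ratio = √(1−f) = 0.83564296. Reduction = 100·(1 − 0.83564296) = 16.4357%.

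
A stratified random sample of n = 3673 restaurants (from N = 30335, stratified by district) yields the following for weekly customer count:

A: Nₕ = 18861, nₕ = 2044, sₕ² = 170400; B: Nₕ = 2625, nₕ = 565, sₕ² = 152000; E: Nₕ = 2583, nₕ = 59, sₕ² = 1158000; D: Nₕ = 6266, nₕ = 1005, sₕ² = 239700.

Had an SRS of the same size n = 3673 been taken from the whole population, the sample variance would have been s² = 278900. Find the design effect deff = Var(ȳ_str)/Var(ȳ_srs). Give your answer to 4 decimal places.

Var(ȳ_str) = Σ Wₕ²(1−fₕ)sₕ²/nₕ with Wₕ = Nₕ/30335:
  A: (18861/30335)²·(1−2044/18861)·170400/2044 = 28.735181
  B: (2625/30335)²·(1−565/2625)·152000/565 = 1.5808973
  E: (2583/30335)²·(1−59/2583)·1158000/59 = 139.05362
  D: (6266/30335)²·(1−1005/6266)·239700/1005 = 8.5442248
  → Var(ȳ_str) = 177.91392.
Var(ȳ_srs) = (1 − 3673/30335)·278900/3673 = 66.73848.
deff = 177.91392 / 66.73848 = 2.6658.

2.6658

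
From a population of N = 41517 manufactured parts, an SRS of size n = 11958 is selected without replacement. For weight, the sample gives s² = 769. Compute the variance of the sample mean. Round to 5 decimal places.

Under SRS without replacement, Var(ȳ) = (1 − f)·s²/n with f = n/N = 11958/41517 = 0.28802659.
Var(ȳ) = (1 − 0.28802659)·769/11958 = 0.71197341·0.064308413 = 0.04578588.

0.04579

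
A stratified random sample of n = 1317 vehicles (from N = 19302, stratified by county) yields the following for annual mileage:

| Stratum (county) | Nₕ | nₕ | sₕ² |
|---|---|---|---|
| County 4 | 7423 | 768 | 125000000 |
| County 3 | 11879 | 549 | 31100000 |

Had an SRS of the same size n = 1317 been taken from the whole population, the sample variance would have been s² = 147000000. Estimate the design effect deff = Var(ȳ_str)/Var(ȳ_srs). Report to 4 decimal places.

Var(ȳ_str) = Σ Wₕ²(1−fₕ)sₕ²/nₕ with Wₕ = Nₕ/19302:
  County 4: (7423/19302)²·(1−768/7423)·125000000/768 = 21581.006
  County 3: (11879/19302)²·(1−549/11879)·31100000/549 = 20464.127
  → Var(ȳ_str) = 42045.133.
Var(ȳ_srs) = (1 − 1317/19302)·147000000/1317 = 104001.52.
deff = 42045.133 / 104001.52 = 0.4043.

0.4043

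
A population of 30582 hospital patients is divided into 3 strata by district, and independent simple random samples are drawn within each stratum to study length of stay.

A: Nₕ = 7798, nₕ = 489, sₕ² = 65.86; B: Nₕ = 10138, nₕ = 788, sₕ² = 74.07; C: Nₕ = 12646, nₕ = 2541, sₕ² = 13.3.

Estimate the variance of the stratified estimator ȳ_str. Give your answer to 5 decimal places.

Var(ȳ_str) = Σₕ Wₕ²(1 − fₕ)sₕ²/nₕ with Wₕ = Nₕ/N, N = 30582.
A: Wₕ = 0.25498659; term = 0.25498659²·(1 − 0.06270839)·65.86/489 = 0.0082077155.
B: Wₕ = 0.33150219; term = 0.33150219²·(1 − 0.07772736)·74.07/788 = 0.0095268265.
C: Wₕ = 0.41351122; term = 0.41351122²·(1 − 0.20093310)·13.3/2541 = 7.1516245 × 10^-4.
Sum = 0.018449704.

0.01845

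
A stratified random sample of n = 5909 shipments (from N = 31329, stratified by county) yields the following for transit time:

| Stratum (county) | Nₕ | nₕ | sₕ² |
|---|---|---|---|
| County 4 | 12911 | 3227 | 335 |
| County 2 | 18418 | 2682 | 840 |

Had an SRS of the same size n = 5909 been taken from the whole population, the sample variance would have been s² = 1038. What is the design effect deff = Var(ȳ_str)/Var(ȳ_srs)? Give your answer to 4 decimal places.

0.7416

Var(ȳ_str) = Σ Wₕ²(1−fₕ)sₕ²/nₕ with Wₕ = Nₕ/31329:
  County 4: (12911/31329)²·(1−3227/12911)·335/3227 = 0.01322414
  County 2: (18418/31329)²·(1−2682/18418)·840/2682 = 0.092483501
  → Var(ȳ_str) = 0.10570764.
Var(ȳ_srs) = (1 − 5909/31329)·1038/5909 = 0.142532.
deff = 0.10570764 / 0.142532 = 0.7416.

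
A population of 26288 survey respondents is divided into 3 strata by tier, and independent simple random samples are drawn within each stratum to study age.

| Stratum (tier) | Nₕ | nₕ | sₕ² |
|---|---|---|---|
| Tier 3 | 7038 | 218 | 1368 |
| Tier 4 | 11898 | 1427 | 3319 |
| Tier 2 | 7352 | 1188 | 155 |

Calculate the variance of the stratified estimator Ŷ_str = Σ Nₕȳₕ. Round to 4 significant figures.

Var(Ŷ_str) = Σₕ Nₕ²(1 − fₕ)sₕ²/nₕ.
Tier 3: 7038²·(1 − 218/7038)·1368/218 = 3.0120574 × 10^8.
Tier 4: 11898²·(1 − 1427/11898)·3319/1427 = 2.8976465 × 10^8.
Tier 2: 7352²·(1 − 1188/7352)·155/1188 = 5.9126665 × 10^6.
Sum = 5.9688306 × 10^8.

5.969 × 10^8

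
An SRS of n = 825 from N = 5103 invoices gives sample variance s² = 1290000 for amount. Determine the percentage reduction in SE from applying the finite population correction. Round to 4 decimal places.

8.4396

f = n/N = 825/5103 = 0.16166961.
SE_no-fpc = √(s²/n) = 39.542842; SE_fpc = √((1−f)s²/n) = 36.205578.
Ratio = √(1−f) = 0.91560384. Reduction = 100·(1 − 0.91560384) = 8.4396%.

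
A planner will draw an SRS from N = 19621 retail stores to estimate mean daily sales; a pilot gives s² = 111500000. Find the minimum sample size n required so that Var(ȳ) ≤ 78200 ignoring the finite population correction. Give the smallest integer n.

Without fpc, n₀ = s²/D = 111500000/78200 = 1425.8312.
Rounding up, n = 1426.

1426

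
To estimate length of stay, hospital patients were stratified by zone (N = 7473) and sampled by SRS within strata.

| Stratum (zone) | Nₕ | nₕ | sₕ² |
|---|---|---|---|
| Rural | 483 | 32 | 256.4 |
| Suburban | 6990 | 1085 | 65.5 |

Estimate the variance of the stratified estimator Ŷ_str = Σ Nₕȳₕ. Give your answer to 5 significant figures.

4.2372 × 10^6

Var(Ŷ_str) = Σₕ Nₕ²(1 − fₕ)sₕ²/nₕ.
Rural: 483²·(1 − 32/483)·256.4/32 = 1.7453869 × 10^6.
Suburban: 6990²·(1 − 1085/6990)·65.5/1085 = 2.4917739 × 10^6.
Sum = 4.2371608 × 10^6.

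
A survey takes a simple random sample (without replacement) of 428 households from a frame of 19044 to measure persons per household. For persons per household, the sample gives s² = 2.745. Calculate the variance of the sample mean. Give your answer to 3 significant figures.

Under SRS without replacement, Var(ȳ) = (1 − f)·s²/n with f = n/N = 428/19044 = 0.02247427.
Var(ȳ) = (1 − 0.02247427)·2.745/428 = 0.97752573·0.0064135514 = 0.0062694115.

0.00627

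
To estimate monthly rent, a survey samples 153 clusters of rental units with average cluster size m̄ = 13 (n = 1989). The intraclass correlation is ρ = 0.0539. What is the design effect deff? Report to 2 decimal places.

1.65

deff = 1 + (13 − 1)·0.0539 = 1 + 0.6468 = 1.6468.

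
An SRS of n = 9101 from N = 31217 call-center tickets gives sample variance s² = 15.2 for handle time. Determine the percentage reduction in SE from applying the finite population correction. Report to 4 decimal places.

f = n/N = 9101/31217 = 0.29153987.
SE_no-fpc = √(s²/n) = 0.040867421; SE_fpc = √((1−f)s²/n) = 0.034398139.
Ratio = √(1−f) = 0.84170074. Reduction = 100·(1 − 0.84170074) = 15.8299%.

15.8299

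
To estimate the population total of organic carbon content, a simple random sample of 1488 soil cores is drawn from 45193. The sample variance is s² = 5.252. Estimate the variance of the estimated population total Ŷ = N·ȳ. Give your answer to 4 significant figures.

6.971 × 10^6

Var(Ŷ) = N²·Var(ȳ) = N²·(1 − n/N)·s²/n.
f = 1488/45193 = 0.03292545; Var(ȳ) = 0.96707455·5.252/1488 = 0.0034133572.
Var(Ŷ) = 45193² · 0.0034133572 = 6.9714655 × 10^6.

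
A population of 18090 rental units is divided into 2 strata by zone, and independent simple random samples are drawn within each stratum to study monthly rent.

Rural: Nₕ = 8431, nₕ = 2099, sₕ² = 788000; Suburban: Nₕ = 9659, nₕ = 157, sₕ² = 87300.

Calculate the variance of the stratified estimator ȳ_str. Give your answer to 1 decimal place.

217.2

Var(ȳ_str) = Σₕ Wₕ²(1 − fₕ)sₕ²/nₕ with Wₕ = Nₕ/N, N = 18090.
Rural: Wₕ = 0.46605860; term = 0.46605860²·(1 − 0.24896216)·788000/2099 = 61.243026.
Suburban: Wₕ = 0.53394140; term = 0.53394140²·(1 − 0.01625427)·87300/157 = 155.94974.
Sum = 217.19277.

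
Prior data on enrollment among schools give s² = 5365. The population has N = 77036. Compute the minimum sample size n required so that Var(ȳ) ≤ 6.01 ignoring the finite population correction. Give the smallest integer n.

Without fpc, n₀ = s²/D = 5365/6.01 = 892.6789.
Rounding up, n = 893.

893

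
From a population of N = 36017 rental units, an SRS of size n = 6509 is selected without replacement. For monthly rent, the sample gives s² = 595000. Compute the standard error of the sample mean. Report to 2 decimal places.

8.65

Under SRS without replacement, Var(ȳ) = (1 − f)·s²/n with f = n/N = 6509/36017 = 0.18072022.
Var(ȳ) = (1 − 0.18072022)·595000/6509 = 0.81927978·91.411891 = 74.891915.
SE(ȳ) = √(74.891915) = 8.65.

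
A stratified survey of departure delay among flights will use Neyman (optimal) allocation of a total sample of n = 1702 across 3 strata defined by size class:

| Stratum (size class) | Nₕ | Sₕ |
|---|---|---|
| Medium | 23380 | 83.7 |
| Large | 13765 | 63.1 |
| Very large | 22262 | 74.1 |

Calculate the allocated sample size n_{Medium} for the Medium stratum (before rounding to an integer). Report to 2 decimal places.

Neyman allocation: nₕ = n·NₕSₕ / Σⱼ NⱼSⱼ.
Σ NⱼSⱼ = 23380·83.7 + 13765·63.1 + 22262·74.1 = 4.4750917 × 10^6.
n_{Medium} = 1702·23380·83.7 / (4.4750917 × 10^6) = 744.26.

744.26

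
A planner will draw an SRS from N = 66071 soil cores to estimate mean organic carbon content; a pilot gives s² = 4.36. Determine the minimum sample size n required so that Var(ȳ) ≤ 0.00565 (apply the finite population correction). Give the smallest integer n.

763

Without fpc, n₀ = s²/D = 4.36/0.00565 = 771.6814.
With fpc, (1 − n/N)·s²/n ≤ D requires n ≥ n₀/(1 + n₀/N) = 771.6814/(1 + 771.6814/66071) = 762.7725.
Rounding up, n = 763.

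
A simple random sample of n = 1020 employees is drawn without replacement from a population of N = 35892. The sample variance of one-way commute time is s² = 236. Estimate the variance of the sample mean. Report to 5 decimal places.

Under SRS without replacement, Var(ȳ) = (1 − f)·s²/n with f = n/N = 1020/35892 = 0.02841859.
Var(ȳ) = (1 − 0.02841859)·236/1020 = 0.97158141·0.23137255 = 0.22479727.

0.22480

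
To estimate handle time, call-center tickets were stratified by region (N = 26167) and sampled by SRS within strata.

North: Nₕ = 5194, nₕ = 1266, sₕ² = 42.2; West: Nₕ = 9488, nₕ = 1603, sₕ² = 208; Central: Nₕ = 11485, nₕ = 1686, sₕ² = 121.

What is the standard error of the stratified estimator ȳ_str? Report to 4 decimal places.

Var(ȳ_str) = Σₕ Wₕ²(1 − fₕ)sₕ²/nₕ with Wₕ = Nₕ/N, N = 26167.
North: Wₕ = 0.19849429; term = 0.19849429²·(1 − 0.24374278)·42.2/1266 = 9.9321736 × 10^-4.
West: Wₕ = 0.36259411; term = 0.36259411²·(1 − 0.16895025)·208/1603 = 0.014177456.
Central: Wₕ = 0.43891161; term = 0.43891161²·(1 − 0.14680017)·121/1686 = 0.011795944.
Sum = 0.026966617.
SE = √(0.026966617) = 0.1642.

0.1642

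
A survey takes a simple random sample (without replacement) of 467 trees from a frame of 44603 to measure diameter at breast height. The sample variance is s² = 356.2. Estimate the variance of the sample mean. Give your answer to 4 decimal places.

0.7548

Under SRS without replacement, Var(ȳ) = (1 − f)·s²/n with f = n/N = 467/44603 = 0.01047015.
Var(ȳ) = (1 − 0.01047015)·356.2/467 = 0.98952985·0.7627409 = 0.75475489.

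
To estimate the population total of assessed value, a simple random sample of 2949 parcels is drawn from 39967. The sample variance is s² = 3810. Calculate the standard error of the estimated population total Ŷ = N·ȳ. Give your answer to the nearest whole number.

43720

Var(Ŷ) = N²·Var(ȳ) = N²·(1 − n/N)·s²/n.
f = 2949/39967 = 0.07378587; Var(ȳ) = 0.92621413·3810/2949 = 1.1966347.
Var(Ŷ) = 39967² · 1.1966347 = 1.9114577 × 10^9.
SE(Ŷ) = √(1.9114577 × 10^9) = 43720.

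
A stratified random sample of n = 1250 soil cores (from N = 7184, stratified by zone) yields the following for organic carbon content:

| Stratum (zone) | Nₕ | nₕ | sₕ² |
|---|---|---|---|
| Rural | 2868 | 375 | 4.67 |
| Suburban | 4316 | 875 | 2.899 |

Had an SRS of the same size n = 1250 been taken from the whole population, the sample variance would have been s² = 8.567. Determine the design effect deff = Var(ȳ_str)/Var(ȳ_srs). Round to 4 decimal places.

0.4732

Var(ȳ_str) = Σ Wₕ²(1−fₕ)sₕ²/nₕ with Wₕ = Nₕ/7184:
  Rural: (2868/7184)²·(1−375/2868)·4.67/375 = 0.0017252594
  Suburban: (4316/7184)²·(1−875/4316)·2.899/875 = 9.5339665 × 10^-4
  → Var(ȳ_str) = 0.0026786561.
Var(ȳ_srs) = (1 − 1250/7184)·8.567/1250 = 0.0056610889.
deff = 0.0026786561 / 0.0056610889 = 0.4732.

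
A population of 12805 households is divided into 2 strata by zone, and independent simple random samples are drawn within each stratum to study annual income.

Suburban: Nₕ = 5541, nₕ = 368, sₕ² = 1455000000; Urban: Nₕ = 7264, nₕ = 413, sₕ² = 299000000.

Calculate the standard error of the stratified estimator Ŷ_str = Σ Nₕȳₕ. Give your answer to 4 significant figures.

Var(Ŷ_str) = Σₕ Nₕ²(1 − fₕ)sₕ²/nₕ.
Suburban: 5541²·(1 − 368/5541)·1455000000/368 = 1.1333024 × 10^14.
Urban: 7264²·(1 − 413/7264)·299000000/413 = 3.6028895 × 10^13.
Sum = 1.4935914 × 10^14.
SE = √(1.4935914 × 10^14) = 1.222 × 10^7.

1.222 × 10^7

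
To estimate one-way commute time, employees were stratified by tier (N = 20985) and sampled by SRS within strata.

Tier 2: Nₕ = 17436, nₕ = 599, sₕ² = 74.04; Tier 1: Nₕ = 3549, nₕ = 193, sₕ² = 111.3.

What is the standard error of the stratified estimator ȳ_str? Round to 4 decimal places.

Var(ȳ_str) = Σₕ Wₕ²(1 − fₕ)sₕ²/nₕ with Wₕ = Nₕ/N, N = 20985.
Tier 2: Wₕ = 0.83087920; term = 0.83087920²·(1 − 0.03435421)·74.04/599 = 0.082401139.
Tier 1: Wₕ = 0.16912080; term = 0.16912080²·(1 − 0.05438152)·111.3/193 = 0.015597244.
Sum = 0.097998383.
SE = √(0.097998383) = 0.3130.

0.3130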